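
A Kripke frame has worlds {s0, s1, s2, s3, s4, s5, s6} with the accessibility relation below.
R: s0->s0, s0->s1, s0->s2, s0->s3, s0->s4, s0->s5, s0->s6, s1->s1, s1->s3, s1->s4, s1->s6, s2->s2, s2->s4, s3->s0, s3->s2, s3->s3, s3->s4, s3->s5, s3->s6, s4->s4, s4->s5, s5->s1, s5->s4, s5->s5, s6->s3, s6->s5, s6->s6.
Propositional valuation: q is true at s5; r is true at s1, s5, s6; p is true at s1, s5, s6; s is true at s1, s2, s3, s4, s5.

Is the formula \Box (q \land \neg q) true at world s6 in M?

At s6: \Box (q \land \neg q) requires q \land \neg q at every successor {s3, s5, s6}.
  q \land \neg q fails at s3, so \Box (q \land \neg q) is false at s6.

No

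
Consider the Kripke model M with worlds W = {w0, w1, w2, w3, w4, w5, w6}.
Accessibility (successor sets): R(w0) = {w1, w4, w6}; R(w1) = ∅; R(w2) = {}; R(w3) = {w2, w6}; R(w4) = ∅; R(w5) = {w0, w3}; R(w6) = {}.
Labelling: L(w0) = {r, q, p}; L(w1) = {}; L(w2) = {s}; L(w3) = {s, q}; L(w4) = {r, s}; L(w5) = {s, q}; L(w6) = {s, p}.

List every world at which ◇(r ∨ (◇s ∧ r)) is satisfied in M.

w0, w5

Let φ = ◇(r ∨ (◇s ∧ r)). Evaluate φ at each world:
  w0 (successors {w1, w4, w6}): φ is true.
  w1 (successors ∅): φ is false.
  w2 (successors ∅): φ is false.
  w3 (successors {w2, w6}): φ is false.
  w4 (successors ∅): φ is false.
  w5 (successors {w0, w3}): φ is true.
  w6 (successors ∅): φ is false.
For instance, at w0:
  At w0: ◇(r ∨ (◇s ∧ r)) requires r ∨ (◇s ∧ r) at some successor in {w1, w4, w6}.
    r ∨ (◇s ∧ r) holds at w4, so ◇(r ∨ (◇s ∧ r)) is true at w0.
      At w4: r is true, ◇s ∧ r is false, so r ∨ (◇s ∧ r) is true.
Satisfying worlds: {w0, w5}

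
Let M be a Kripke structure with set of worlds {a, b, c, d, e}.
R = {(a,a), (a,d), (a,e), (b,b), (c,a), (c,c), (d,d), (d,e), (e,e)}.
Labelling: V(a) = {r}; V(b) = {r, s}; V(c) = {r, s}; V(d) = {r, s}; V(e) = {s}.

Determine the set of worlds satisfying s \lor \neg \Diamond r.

Let φ = s \lor \neg \Diamond r. Evaluate φ at each world:
  a (successors {a, d, e}): φ is false.
  b (successors {b}): φ is true.
  c (successors {a, c}): φ is true.
  d (successors {d, e}): φ is true.
  e (successors {e}): φ is true.
For instance, at a:
  At a: s is false, \neg \Diamond r is false, so s \lor \neg \Diamond r is false.
    At a: \Diamond r is true, so \neg \Diamond r is false.
      At a: \Diamond r requires r at some successor in {a, d, e}.
        r holds at a, so \Diamond r is true at a.
Satisfying worlds: {b, c, d, e}

b, c, d, e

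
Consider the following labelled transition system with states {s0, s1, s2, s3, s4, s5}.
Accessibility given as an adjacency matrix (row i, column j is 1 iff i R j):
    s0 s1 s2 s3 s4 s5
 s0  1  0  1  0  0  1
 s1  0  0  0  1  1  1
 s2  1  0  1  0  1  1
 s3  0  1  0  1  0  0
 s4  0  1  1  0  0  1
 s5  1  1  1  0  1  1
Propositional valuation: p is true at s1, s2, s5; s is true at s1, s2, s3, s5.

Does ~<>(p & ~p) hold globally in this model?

Let φ = ~<>(p & ~p). Evaluate φ at each world:
  s0 (successors {s0, s2, s5}): φ is true.
  s1 (successors {s3, s4, s5}): φ is true.
  s2 (successors {s0, s2, s4, s5}): φ is true.
  s3 (successors {s1, s3}): φ is true.
  s4 (successors {s1, s2, s5}): φ is true.
  s5 (successors {s0, s1, s2, s4, s5}): φ is true.
For instance, at s1:
  At s1: <>(p & ~p) is false, so ~<>(p & ~p) is true.
    At s1: <>(p & ~p) requires p & ~p at some successor in {s3, s4, s5}.
      At s3: p & ~p is false.
      At s4: p & ~p is false.
      At s5: p & ~p is false.
    So <>(p & ~p) is false at s1.

Yes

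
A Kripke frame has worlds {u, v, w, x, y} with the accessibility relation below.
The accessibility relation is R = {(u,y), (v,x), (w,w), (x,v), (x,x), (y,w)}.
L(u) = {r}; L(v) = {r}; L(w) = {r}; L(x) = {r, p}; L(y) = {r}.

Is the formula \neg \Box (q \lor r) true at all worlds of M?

No

Let φ = \neg \Box (q \lor r). Evaluate φ at each world:
  u (successors {y}): φ is false.
  v (successors {x}): φ is false.
  w (successors {w}): φ is false.
  x (successors {v, x}): φ is false.
  y (successors {w}): φ is false.
Detail at u (counterexample):
  At u: \Box (q \lor r) is true, so \neg \Box (q \lor r) is false.
    At u: \Box (q \lor r) requires q \lor r at every successor {y}.
      At y: q \lor r is true.
    So \Box (q \lor r) is true at u.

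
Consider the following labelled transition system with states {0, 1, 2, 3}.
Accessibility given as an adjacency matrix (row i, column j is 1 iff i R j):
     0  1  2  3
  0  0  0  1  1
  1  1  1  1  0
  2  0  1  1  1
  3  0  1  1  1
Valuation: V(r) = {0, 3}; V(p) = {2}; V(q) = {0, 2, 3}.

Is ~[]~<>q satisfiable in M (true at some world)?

Let φ = ~[]~<>q. Evaluate φ at each world:
  0 (successors {2, 3}): φ is true.
  1 (successors {0, 1, 2}): φ is true.
  2 (successors {1, 2, 3}): φ is true.
  3 (successors {1, 2, 3}): φ is true.
Detail at 0 (witness):
  At 0: []~<>q is false, so ~[]~<>q is true.
    At 0: []~<>q requires ~<>q at every successor {2, 3}.
      ~<>q fails at 2, so []~<>q is false at 0.

Yes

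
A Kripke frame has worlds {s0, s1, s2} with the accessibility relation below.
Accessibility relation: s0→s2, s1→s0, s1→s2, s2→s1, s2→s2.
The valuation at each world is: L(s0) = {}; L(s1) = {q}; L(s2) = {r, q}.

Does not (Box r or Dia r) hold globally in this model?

Let φ = not (Box r or Dia r). Evaluate φ at each world:
  s0 (successors {s2}): φ is false.
  s1 (successors {s0, s2}): φ is false.
  s2 (successors {s1, s2}): φ is false.
Detail at s0 (counterexample):
  At s0: Box r or Dia r is true, so not (Box r or Dia r) is false.
    At s0: Box r is true, Dia r is true, so Box r or Dia r is true.
      At s0: Box r requires r at every successor {s2}.
        At s2: r is true.
      So Box r is true at s0.
      At s0: Dia r requires r at some successor in {s2}.
        r holds at s2, so Dia r is true at s0.

No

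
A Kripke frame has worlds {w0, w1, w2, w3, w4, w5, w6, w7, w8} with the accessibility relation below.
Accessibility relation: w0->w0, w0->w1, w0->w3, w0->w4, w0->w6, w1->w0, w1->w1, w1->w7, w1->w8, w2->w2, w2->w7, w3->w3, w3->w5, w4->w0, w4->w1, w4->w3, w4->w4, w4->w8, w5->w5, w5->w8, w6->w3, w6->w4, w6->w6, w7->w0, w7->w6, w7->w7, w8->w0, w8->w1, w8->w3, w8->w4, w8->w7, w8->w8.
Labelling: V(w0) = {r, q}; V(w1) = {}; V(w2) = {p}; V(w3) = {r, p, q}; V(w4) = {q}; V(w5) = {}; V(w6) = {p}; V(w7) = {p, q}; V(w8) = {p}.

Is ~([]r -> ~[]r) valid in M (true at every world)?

Recall that []ψ holds at a world iff ψ holds at every accessible world, and <>ψ holds iff ψ holds at some accessible world.
Let φ = ~([]r -> ~[]r). Evaluate φ at each world:
  w0 (successors {w0, w1, w3, w4, w6}): φ is false.
  w1 (successors {w0, w1, w7, w8}): φ is false.
  w2 (successors {w2, w7}): φ is false.
  w3 (successors {w3, w5}): φ is false.
  w4 (successors {w0, w1, w3, w4, w8}): φ is false.
  w5 (successors {w5, w8}): φ is false.
  w6 (successors {w3, w4, w6}): φ is false.
  w7 (successors {w0, w6, w7}): φ is false.
  w8 (successors {w0, w1, w3, w4, w7, w8}): φ is false.
Detail at w0 (counterexample):
  At w0: []r -> ~[]r is true, so ~([]r -> ~[]r) is false.
    At w0: []r is false, ~[]r is true, so []r -> ~[]r is true.
      At w0: []r requires r at every successor {w0, w1, w3, w4, w6}.
        r fails at w1, so []r is false at w0.
      At w0: []r is false, so ~[]r is true.

No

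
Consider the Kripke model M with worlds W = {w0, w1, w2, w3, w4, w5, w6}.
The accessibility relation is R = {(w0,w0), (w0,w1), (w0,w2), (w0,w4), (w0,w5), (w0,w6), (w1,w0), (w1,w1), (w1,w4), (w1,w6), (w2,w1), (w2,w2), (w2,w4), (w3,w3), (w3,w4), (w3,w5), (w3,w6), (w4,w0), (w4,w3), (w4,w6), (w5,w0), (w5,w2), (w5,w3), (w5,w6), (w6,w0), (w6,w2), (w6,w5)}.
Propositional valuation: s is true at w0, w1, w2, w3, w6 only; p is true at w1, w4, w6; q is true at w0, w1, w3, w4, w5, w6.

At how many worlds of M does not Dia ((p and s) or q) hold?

0

Let φ = not Dia ((p and s) or q). Evaluate φ at each world:
  w0 (successors {w0, w1, w2, w4, w5, w6}): φ is false.
  w1 (successors {w0, w1, w4, w6}): φ is false.
  w2 (successors {w1, w2, w4}): φ is false.
  w3 (successors {w3, w4, w5, w6}): φ is false.
  w4 (successors {w0, w3, w6}): φ is false.
  w5 (successors {w0, w2, w3, w6}): φ is false.
  w6 (successors {w0, w2, w5}): φ is false.
For instance, at w0:
  At w0: Dia ((p and s) or q) is true, so not Dia ((p and s) or q) is false.
    At w0: Dia ((p and s) or q) requires (p and s) or q at some successor in {w0, w1, w2, w4, w5, w6}.
      (p and s) or q holds at w0, so Dia ((p and s) or q) is true at w0.
Satisfying worlds: none.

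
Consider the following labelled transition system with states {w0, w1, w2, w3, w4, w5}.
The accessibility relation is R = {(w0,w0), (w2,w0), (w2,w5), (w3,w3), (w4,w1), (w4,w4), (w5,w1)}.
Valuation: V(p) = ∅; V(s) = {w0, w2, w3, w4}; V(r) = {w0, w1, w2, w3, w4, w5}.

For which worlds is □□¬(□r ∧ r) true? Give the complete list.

w1, w5

Let φ = □□¬(□r ∧ r). Evaluate φ at each world:
  w0 (successors {w0}): φ is false.
  w1 (successors ∅): φ is true.
  w2 (successors {w0, w5}): φ is false.
  w3 (successors {w3}): φ is false.
  w4 (successors {w1, w4}): φ is false.
  w5 (successors {w1}): φ is true.
For instance, at w0:
  At w0: □□¬(□r ∧ r) requires □¬(□r ∧ r) at every successor {w0}.
    □¬(□r ∧ r) fails at w0, so □□¬(□r ∧ r) is false at w0.
      At w0: □¬(□r ∧ r) requires ¬(□r ∧ r) at every successor {w0}.
        ¬(□r ∧ r) fails at w0, so □¬(□r ∧ r) is false at w0.
Satisfying worlds: {w1, w5}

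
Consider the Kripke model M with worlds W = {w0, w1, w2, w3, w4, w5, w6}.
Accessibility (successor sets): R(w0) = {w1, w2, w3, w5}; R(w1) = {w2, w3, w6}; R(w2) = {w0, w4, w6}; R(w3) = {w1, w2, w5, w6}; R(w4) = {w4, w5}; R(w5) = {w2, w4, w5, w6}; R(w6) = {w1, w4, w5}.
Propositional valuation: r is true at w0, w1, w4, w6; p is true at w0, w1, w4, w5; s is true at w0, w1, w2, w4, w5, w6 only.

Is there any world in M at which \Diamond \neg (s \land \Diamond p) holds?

Let φ = \Diamond \neg (s \land \Diamond p). Evaluate φ at each world:
  w0 (successors {w1, w2, w3, w5}): φ is true.
  w1 (successors {w2, w3, w6}): φ is true.
  w2 (successors {w0, w4, w6}): φ is false.
  w3 (successors {w1, w2, w5, w6}): φ is true.
  w4 (successors {w4, w5}): φ is false.
  w5 (successors {w2, w4, w5, w6}): φ is false.
  w6 (successors {w1, w4, w5}): φ is true.
Detail at w0 (witness):
  At w0: \Diamond \neg (s \land \Diamond p) requires \neg (s \land \Diamond p) at some successor in {w1, w2, w3, w5}.
    \neg (s \land \Diamond p) holds at w1, so \Diamond \neg (s \land \Diamond p) is true at w0.
      At w1: s \land \Diamond p is false, so \neg (s \land \Diamond p) is true.

Yes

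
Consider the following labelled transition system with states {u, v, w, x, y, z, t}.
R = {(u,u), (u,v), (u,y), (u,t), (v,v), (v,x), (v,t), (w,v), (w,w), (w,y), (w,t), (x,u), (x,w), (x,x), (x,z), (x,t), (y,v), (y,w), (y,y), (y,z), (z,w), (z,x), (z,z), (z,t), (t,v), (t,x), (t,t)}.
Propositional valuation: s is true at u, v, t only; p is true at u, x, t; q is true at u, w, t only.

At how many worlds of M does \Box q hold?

Recall that \Box ψ holds at a world iff ψ holds at every accessible world, and \Diamond ψ holds iff ψ holds at some accessible world.
Let φ = \Box q. Evaluate φ at each world:
  u (successors {u, v, y, t}): φ is false.
  v (successors {v, x, t}): φ is false.
  w (successors {v, w, y, t}): φ is false.
  x (successors {u, w, x, z, t}): φ is false.
  y (successors {v, w, y, z}): φ is false.
  z (successors {w, x, z, t}): φ is false.
  t (successors {v, x, t}): φ is false.
For instance, at y:
  At y: \Box q requires q at every successor {v, w, y, z}.
    q fails at v, so \Box q is false at y.
Satisfying worlds: none.

0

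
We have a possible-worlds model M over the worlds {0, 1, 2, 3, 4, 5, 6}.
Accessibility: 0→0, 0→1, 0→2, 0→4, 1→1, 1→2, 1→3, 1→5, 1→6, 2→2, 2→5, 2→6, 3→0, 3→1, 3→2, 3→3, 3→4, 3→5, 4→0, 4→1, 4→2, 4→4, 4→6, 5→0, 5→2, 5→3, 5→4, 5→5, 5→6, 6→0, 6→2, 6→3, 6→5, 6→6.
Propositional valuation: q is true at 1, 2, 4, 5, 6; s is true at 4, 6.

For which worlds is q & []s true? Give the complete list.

none

Let φ = q & []s. Evaluate φ at each world:
  0 (successors {0, 1, 2, 4}): φ is false.
  1 (successors {1, 2, 3, 5, 6}): φ is false.
  2 (successors {2, 5, 6}): φ is false.
  3 (successors {0, 1, 2, 3, 4, 5}): φ is false.
  4 (successors {0, 1, 2, 4, 6}): φ is false.
  5 (successors {0, 2, 3, 4, 5, 6}): φ is false.
  6 (successors {0, 2, 3, 5, 6}): φ is false.
For instance, at 4:
  At 4: q is true, []s is false, so q & []s is false.
    At 4: []s requires s at every successor {0, 1, 2, 4, 6}.
      s fails at 0, so []s is false at 4.
Satisfying worlds: none.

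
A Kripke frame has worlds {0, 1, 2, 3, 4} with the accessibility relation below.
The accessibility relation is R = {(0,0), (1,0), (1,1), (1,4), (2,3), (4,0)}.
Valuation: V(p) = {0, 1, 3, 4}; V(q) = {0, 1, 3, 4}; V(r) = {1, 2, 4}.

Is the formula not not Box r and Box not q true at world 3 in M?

At 3: not not Box r is true, Box not q is true, so not not Box r and Box not q is true.
  At 3: not Box r is false, so not not Box r is true.
    At 3: Box r is true, so not Box r is false.
      At 3: no accessible worlds, so Box r holds vacuously.
  At 3: no accessible worlds, so Box not q holds vacuously.

Yes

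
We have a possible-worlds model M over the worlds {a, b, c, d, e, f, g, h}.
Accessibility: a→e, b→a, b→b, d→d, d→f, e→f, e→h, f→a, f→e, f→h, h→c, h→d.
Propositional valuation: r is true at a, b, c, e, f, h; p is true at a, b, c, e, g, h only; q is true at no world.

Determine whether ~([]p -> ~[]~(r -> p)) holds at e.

No

At e: []p -> ~[]~(r -> p) is true, so ~([]p -> ~[]~(r -> p)) is false.
  At e: []p is false, ~[]~(r -> p) is true, so []p -> ~[]~(r -> p) is true.
    At e: []p requires p at every successor {f, h}.
      p fails at f, so []p is false at e.
    At e: []~(r -> p) is false, so ~[]~(r -> p) is true.
      At e: []~(r -> p) requires ~(r -> p) at every successor {f, h}.
        ~(r -> p) fails at h, so []~(r -> p) is false at e.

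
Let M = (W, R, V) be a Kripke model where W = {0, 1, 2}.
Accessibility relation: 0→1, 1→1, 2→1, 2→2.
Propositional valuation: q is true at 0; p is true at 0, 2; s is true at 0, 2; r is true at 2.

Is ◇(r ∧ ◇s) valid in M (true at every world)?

No

Let φ = ◇(r ∧ ◇s). Evaluate φ at each world:
  0 (successors {1}): φ is false.
  1 (successors {1}): φ is false.
  2 (successors {1, 2}): φ is true.
Detail at 0 (counterexample):
  At 0: ◇(r ∧ ◇s) requires r ∧ ◇s at some successor in {1}.
    At 1: r ∧ ◇s is false.
  So ◇(r ∧ ◇s) is false at 0.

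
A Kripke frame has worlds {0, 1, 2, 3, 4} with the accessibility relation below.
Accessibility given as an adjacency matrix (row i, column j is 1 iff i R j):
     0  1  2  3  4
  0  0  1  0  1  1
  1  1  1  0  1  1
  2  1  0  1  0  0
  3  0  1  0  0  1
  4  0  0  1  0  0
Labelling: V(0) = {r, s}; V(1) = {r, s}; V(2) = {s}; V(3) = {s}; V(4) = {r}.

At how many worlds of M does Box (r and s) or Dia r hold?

4

Recall that Box ψ holds at a world iff ψ holds at every accessible world, and Dia ψ holds iff ψ holds at some accessible world.
Let φ = Box (r and s) or Dia r. Evaluate φ at each world:
  0 (successors {1, 3, 4}): φ is true.
  1 (successors {0, 1, 3, 4}): φ is true.
  2 (successors {0, 2}): φ is true.
  3 (successors {1, 4}): φ is true.
  4 (successors {2}): φ is false.
For instance, at 0:
  At 0: Box (r and s) is false, Dia r is true, so Box (r and s) or Dia r is true.
    At 0: Box (r and s) requires r and s at every successor {1, 3, 4}.
      r and s fails at 3, so Box (r and s) is false at 0.
    At 0: Dia r requires r at some successor in {1, 3, 4}.
      r holds at 1, so Dia r is true at 0.
Satisfying worlds: {0, 1, 2, 3}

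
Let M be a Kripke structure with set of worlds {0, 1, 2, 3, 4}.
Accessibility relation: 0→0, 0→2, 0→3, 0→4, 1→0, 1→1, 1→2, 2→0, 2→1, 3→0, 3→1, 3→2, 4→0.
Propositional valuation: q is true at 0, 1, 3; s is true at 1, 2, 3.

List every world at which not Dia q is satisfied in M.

Let φ = not Dia q. Evaluate φ at each world:
  0 (successors {0, 2, 3, 4}): φ is false.
  1 (successors {0, 1, 2}): φ is false.
  2 (successors {0, 1}): φ is false.
  3 (successors {0, 1, 2}): φ is false.
  4 (successors {0}): φ is false.
For instance, at 4:
  At 4: Dia q is true, so not Dia q is false.
    At 4: Dia q requires q at some successor in {0}.
      q holds at 0, so Dia q is true at 4.
Satisfying worlds: none.

none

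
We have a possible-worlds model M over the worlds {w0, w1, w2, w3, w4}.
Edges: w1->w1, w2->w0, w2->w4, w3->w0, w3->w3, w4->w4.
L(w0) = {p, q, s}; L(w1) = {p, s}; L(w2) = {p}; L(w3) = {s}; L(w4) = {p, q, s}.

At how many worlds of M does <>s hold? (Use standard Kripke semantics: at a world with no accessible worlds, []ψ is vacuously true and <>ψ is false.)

Let φ = <>s. Evaluate φ at each world:
  w0 (successors ∅): φ is false.
  w1 (successors {w1}): φ is true.
  w2 (successors {w0, w4}): φ is true.
  w3 (successors {w0, w3}): φ is true.
  w4 (successors {w4}): φ is true.
For instance, at w4:
  At w4: <>s requires s at some successor in {w4}.
    s holds at w4, so <>s is true at w4.
Satisfying worlds: {w1, w2, w3, w4}

4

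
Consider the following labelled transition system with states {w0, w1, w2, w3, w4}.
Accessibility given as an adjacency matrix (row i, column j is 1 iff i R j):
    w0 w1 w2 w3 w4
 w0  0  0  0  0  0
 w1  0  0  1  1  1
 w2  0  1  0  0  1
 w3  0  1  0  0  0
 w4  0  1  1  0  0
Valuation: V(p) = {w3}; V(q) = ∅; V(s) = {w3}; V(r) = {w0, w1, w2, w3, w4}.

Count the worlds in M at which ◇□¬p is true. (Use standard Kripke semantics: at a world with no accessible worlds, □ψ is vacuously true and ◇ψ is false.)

3

Let φ = ◇□¬p. Evaluate φ at each world:
  w0 (successors ∅): φ is false.
  w1 (successors {w2, w3, w4}): φ is true.
  w2 (successors {w1, w4}): φ is true.
  w3 (successors {w1}): φ is false.
  w4 (successors {w1, w2}): φ is true.
For instance, at w4:
  At w4: ◇□¬p requires □¬p at some successor in {w1, w2}.
    □¬p holds at w2, so ◇□¬p is true at w4.
      At w2: □¬p requires ¬p at every successor {w1, w4}.
        At w1: ¬p is true.
        At w4: ¬p is true.
      So □¬p is true at w2.
Satisfying worlds: {w1, w2, w4}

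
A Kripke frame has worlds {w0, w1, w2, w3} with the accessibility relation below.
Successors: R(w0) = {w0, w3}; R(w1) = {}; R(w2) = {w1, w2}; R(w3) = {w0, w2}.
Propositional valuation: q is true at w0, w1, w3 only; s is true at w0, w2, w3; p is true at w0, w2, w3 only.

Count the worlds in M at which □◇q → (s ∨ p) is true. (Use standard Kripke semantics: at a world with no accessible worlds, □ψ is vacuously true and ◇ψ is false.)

Let φ = □◇q → (s ∨ p). Evaluate φ at each world:
  w0 (successors {w0, w3}): φ is true.
  w1 (successors ∅): φ is false.
  w2 (successors {w1, w2}): φ is true.
  w3 (successors {w0, w2}): φ is true.
For instance, at w2:
  At w2: □◇q is false, s ∨ p is true, so □◇q → (s ∨ p) is true.
    At w2: □◇q requires ◇q at every successor {w1, w2}.
      ◇q fails at w1, so □◇q is false at w2.
Satisfying worlds: {w0, w2, w3}

3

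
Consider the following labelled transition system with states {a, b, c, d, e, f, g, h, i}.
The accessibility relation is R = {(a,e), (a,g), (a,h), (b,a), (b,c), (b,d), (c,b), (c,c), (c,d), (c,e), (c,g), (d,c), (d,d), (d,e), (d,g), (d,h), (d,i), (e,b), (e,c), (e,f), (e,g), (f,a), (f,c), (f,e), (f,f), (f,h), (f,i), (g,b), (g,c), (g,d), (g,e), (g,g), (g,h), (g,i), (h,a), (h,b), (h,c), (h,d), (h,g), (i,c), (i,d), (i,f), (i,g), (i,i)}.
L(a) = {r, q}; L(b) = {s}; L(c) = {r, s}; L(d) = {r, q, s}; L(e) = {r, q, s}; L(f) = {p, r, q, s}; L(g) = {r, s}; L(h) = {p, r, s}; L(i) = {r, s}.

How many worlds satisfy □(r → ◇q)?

Recall that □ψ holds at a world iff ψ holds at every accessible world, and ◇ψ holds iff ψ holds at some accessible world.
Let φ = □(r → ◇q). Evaluate φ at each world:
  a (successors {e, g, h}): φ is true.
  b (successors {a, c, d}): φ is true.
  c (successors {b, c, d, e, g}): φ is true.
  d (successors {c, d, e, g, h, i}): φ is true.
  e (successors {b, c, f, g}): φ is true.
  f (successors {a, c, e, f, h, i}): φ is true.
  g (successors {b, c, d, e, g, h, i}): φ is true.
  h (successors {a, b, c, d, g}): φ is true.
  i (successors {c, d, f, g, i}): φ is true.
For instance, at b:
  At b: □(r → ◇q) requires r → ◇q at every successor {a, c, d}.
      At a: r is true, ◇q is true, so r → ◇q is true.
      At c: r is true, ◇q is true, so r → ◇q is true.
      At d: r is true, ◇q is true, so r → ◇q is true.
  So □(r → ◇q) is true at b.
Satisfying worlds: {a, b, c, d, e, f, g, h, i}

9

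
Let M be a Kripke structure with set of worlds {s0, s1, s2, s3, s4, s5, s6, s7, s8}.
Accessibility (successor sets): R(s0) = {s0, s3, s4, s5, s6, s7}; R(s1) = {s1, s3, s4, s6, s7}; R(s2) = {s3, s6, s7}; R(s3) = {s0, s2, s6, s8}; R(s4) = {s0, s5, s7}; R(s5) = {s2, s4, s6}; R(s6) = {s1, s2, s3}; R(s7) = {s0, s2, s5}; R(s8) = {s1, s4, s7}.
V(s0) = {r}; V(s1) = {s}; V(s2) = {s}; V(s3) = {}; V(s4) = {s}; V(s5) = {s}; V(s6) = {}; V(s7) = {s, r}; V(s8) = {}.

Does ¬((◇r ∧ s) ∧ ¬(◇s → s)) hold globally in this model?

Yes

Recall that ◇ψ holds at a world iff ψ holds at some accessible world.
Let φ = ¬((◇r ∧ s) ∧ ¬(◇s → s)). Evaluate φ at each world:
  s0 (successors {s0, s3, s4, s5, s6, s7}): φ is true.
  s1 (successors {s1, s3, s4, s6, s7}): φ is true.
  s2 (successors {s3, s6, s7}): φ is true.
  s3 (successors {s0, s2, s6, s8}): φ is true.
  s4 (successors {s0, s5, s7}): φ is true.
  s5 (successors {s2, s4, s6}): φ is true.
  s6 (successors {s1, s2, s3}): φ is true.
  s7 (successors {s0, s2, s5}): φ is true.
  s8 (successors {s1, s4, s7}): φ is true.
For instance, at s7:
  At s7: (◇r ∧ s) ∧ ¬(◇s → s) is false, so ¬((◇r ∧ s) ∧ ¬(◇s → s)) is true.
    At s7: ◇r ∧ s is true, ¬(◇s → s) is false, so (◇r ∧ s) ∧ ¬(◇s → s) is false.
      At s7: ◇r is true, s is true, so ◇r ∧ s is true.
      At s7: ◇s → s is true, so ¬(◇s → s) is false.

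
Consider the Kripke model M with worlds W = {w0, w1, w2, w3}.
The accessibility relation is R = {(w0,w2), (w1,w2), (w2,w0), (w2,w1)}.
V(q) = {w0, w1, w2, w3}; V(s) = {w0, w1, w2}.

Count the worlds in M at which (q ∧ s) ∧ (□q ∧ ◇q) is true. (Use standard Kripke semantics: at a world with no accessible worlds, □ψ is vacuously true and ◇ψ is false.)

3

Let φ = (q ∧ s) ∧ (□q ∧ ◇q). Evaluate φ at each world:
  w0 (successors {w2}): φ is true.
  w1 (successors {w2}): φ is true.
  w2 (successors {w0, w1}): φ is true.
  w3 (successors ∅): φ is false.
For instance, at w0:
  At w0: q ∧ s is true, □q ∧ ◇q is true, so (q ∧ s) ∧ (□q ∧ ◇q) is true.
    At w0: □q is true, ◇q is true, so □q ∧ ◇q is true.
      At w0: □q requires q at every successor {w2}.
        At w2: q is true.
      So □q is true at w0.
      At w0: ◇q requires q at some successor in {w2}.
        q holds at w2, so ◇q is true at w0.
Satisfying worlds: {w0, w1, w2}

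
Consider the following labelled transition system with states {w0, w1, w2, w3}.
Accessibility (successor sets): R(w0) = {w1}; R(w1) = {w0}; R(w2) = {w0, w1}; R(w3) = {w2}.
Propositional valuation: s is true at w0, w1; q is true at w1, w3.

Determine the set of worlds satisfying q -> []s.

w0, w1, w2

Recall that []ψ holds at a world iff ψ holds at every accessible world, and <>ψ holds iff ψ holds at some accessible world.
Let φ = q -> []s. Evaluate φ at each world:
  w0 (successors {w1}): φ is true.
  w1 (successors {w0}): φ is true.
  w2 (successors {w0, w1}): φ is true.
  w3 (successors {w2}): φ is false.
For instance, at w2:
  At w2: q is false, []s is true, so q -> []s is true.
    At w2: []s requires s at every successor {w0, w1}.
      At w0: s is true.
      At w1: s is true.
    So []s is true at w2.
Satisfying worlds: {w0, w1, w2}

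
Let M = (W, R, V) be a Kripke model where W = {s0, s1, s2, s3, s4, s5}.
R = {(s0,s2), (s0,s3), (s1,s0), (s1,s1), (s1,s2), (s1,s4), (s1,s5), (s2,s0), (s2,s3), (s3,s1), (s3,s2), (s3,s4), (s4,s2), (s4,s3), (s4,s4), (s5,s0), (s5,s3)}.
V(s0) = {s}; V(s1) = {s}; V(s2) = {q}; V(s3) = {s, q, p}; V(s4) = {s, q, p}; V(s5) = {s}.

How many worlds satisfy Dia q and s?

5

Recall that Dia ψ holds at a world iff ψ holds at some accessible world.
Let φ = Dia q and s. Evaluate φ at each world:
  s0 (successors {s2, s3}): φ is true.
  s1 (successors {s0, s1, s2, s4, s5}): φ is true.
  s2 (successors {s0, s3}): φ is false.
  s3 (successors {s1, s2, s4}): φ is true.
  s4 (successors {s2, s3, s4}): φ is true.
  s5 (successors {s0, s3}): φ is true.
For instance, at s4:
  At s4: Dia q is true, s is true, so Dia q and s is true.
    At s4: Dia q requires q at some successor in {s2, s3, s4}.
      q holds at s2, so Dia q is true at s4.
Satisfying worlds: {s0, s1, s3, s4, s5}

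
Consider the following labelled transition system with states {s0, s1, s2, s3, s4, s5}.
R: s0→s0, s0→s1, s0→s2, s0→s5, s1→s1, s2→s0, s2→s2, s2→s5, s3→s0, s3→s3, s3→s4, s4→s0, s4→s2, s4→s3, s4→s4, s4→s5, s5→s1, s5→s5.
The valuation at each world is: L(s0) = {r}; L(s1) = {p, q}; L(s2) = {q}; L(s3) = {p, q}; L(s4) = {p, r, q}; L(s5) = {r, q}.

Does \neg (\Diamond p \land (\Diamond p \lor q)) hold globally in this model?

No

Recall that \Diamond ψ holds at a world iff ψ holds at some accessible world.
Let φ = \neg (\Diamond p \land (\Diamond p \lor q)). Evaluate φ at each world:
  s0 (successors {s0, s1, s2, s5}): φ is false.
  s1 (successors {s1}): φ is false.
  s2 (successors {s0, s2, s5}): φ is true.
  s3 (successors {s0, s3, s4}): φ is false.
  s4 (successors {s0, s2, s3, s4, s5}): φ is false.
  s5 (successors {s1, s5}): φ is false.
Detail at s0 (counterexample):
  At s0: \Diamond p \land (\Diamond p \lor q) is true, so \neg (\Diamond p \land (\Diamond p \lor q)) is false.
    At s0: \Diamond p is true, \Diamond p \lor q is true, so \Diamond p \land (\Diamond p \lor q) is true.
      At s0: \Diamond p requires p at some successor in {s0, s1, s2, s5}.
        p holds at s1, so \Diamond p is true at s0.
      At s0: \Diamond p is true, q is false, so \Diamond p \lor q is true.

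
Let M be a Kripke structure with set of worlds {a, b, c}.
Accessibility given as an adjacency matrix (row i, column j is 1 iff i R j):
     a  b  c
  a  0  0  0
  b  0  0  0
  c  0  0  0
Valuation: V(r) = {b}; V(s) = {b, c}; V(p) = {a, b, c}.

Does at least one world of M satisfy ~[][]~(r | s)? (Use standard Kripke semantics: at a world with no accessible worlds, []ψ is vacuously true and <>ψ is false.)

No

Let φ = ~[][]~(r | s). Evaluate φ at each world:
  a (successors ∅): φ is false.
  b (successors ∅): φ is false.
  c (successors ∅): φ is false.
For instance, at c:
  At c: [][]~(r | s) is true, so ~[][]~(r | s) is false.
    At c: no accessible worlds, so [][]~(r | s) holds vacuously.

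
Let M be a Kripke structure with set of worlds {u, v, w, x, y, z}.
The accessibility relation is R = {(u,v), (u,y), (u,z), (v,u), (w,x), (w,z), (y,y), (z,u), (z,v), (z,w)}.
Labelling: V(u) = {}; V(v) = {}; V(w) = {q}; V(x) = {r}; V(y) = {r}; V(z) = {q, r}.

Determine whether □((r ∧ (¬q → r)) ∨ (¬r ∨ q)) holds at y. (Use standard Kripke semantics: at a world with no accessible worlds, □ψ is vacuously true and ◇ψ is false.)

At y: □((r ∧ (¬q → r)) ∨ (¬r ∨ q)) requires (r ∧ (¬q → r)) ∨ (¬r ∨ q) at every successor {y}.
  At y: (r ∧ (¬q → r)) ∨ (¬r ∨ q) is true.
So □((r ∧ (¬q → r)) ∨ (¬r ∨ q)) is true at y.

Yes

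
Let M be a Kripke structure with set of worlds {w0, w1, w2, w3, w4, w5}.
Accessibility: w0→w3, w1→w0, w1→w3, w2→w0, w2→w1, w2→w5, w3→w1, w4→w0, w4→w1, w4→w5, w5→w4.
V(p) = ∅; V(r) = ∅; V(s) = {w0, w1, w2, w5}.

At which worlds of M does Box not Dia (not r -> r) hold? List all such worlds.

Recall that Box ψ holds at a world iff ψ holds at every accessible world, and Dia ψ holds iff ψ holds at some accessible world.
Let φ = Box not Dia (not r -> r). Evaluate φ at each world:
  w0 (successors {w3}): φ is true.
  w1 (successors {w0, w3}): φ is true.
  w2 (successors {w0, w1, w5}): φ is true.
  w3 (successors {w1}): φ is true.
  w4 (successors {w0, w1, w5}): φ is true.
  w5 (successors {w4}): φ is true.
For instance, at w2:
  At w2: Box not Dia (not r -> r) requires not Dia (not r -> r) at every successor {w0, w1, w5}.
      At w0: Dia (not r -> r) is false, so not Dia (not r -> r) is true.
      At w1: Dia (not r -> r) is false, so not Dia (not r -> r) is true.
      At w5: Dia (not r -> r) is false, so not Dia (not r -> r) is true.
  So Box not Dia (not r -> r) is true at w2.
Satisfying worlds: {w0, w1, w2, w3, w4, w5}

w0, w1, w2, w3, w4, w5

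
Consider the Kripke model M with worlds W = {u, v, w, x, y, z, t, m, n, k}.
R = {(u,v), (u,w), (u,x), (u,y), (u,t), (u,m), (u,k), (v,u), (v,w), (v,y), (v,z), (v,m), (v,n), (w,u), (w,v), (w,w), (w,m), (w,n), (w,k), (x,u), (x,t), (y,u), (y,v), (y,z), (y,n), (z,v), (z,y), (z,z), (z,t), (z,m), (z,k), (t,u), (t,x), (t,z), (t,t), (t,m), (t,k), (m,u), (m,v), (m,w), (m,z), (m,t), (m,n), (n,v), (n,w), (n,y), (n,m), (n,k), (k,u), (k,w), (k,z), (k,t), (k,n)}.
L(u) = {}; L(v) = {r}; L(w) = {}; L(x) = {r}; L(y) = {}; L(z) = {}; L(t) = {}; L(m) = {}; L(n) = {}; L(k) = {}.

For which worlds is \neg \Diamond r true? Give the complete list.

Let φ = \neg \Diamond r. Evaluate φ at each world:
  u (successors {v, w, x, y, t, m, k}): φ is false.
  v (successors {u, w, y, z, m, n}): φ is true.
  w (successors {u, v, w, m, n, k}): φ is false.
  x (successors {u, t}): φ is true.
  y (successors {u, v, z, n}): φ is false.
  z (successors {v, y, z, t, m, k}): φ is false.
  t (successors {u, x, z, t, m, k}): φ is false.
  m (successors {u, v, w, z, t, n}): φ is false.
  n (successors {v, w, y, m, k}): φ is false.
  k (successors {u, w, z, t, n}): φ is true.
For instance, at x:
  At x: \Diamond r is false, so \neg \Diamond r is true.
    At x: \Diamond r requires r at some successor in {u, t}.
      At u: r is false.
      At t: r is false.
    So \Diamond r is false at x.
Satisfying worlds: {v, x, k}

v, x, k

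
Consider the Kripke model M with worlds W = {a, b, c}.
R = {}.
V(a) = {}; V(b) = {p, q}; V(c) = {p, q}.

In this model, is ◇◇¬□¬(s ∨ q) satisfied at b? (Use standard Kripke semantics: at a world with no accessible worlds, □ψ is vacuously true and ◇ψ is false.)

At b: no accessible worlds, so ◇◇¬□¬(s ∨ q) is false.

No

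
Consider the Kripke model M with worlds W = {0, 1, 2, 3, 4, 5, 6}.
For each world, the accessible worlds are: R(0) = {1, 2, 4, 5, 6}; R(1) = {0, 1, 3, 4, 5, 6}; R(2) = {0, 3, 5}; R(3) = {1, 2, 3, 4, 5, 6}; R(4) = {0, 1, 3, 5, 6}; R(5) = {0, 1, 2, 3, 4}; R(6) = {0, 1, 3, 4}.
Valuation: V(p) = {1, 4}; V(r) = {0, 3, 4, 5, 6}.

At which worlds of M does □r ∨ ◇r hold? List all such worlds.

0, 1, 2, 3, 4, 5, 6

Let φ = □r ∨ ◇r. Evaluate φ at each world:
  0 (successors {1, 2, 4, 5, 6}): φ is true.
  1 (successors {0, 1, 3, 4, 5, 6}): φ is true.
  2 (successors {0, 3, 5}): φ is true.
  3 (successors {1, 2, 3, 4, 5, 6}): φ is true.
  4 (successors {0, 1, 3, 5, 6}): φ is true.
  5 (successors {0, 1, 2, 3, 4}): φ is true.
  6 (successors {0, 1, 3, 4}): φ is true.
For instance, at 0:
  At 0: □r is false, ◇r is true, so □r ∨ ◇r is true.
    At 0: □r requires r at every successor {1, 2, 4, 5, 6}.
      r fails at 1, so □r is false at 0.
    At 0: ◇r requires r at some successor in {1, 2, 4, 5, 6}.
      r holds at 4, so ◇r is true at 0.
Satisfying worlds: {0, 1, 2, 3, 4, 5, 6}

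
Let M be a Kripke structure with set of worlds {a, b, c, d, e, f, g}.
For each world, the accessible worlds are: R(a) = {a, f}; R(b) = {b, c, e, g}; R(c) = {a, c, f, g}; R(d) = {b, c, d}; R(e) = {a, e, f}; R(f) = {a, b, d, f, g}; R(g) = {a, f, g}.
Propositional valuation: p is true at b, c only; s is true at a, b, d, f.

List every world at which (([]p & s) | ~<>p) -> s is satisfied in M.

a, b, c, d, f

Let φ = (([]p & s) | ~<>p) -> s. Evaluate φ at each world:
  a (successors {a, f}): φ is true.
  b (successors {b, c, e, g}): φ is true.
  c (successors {a, c, f, g}): φ is true.
  d (successors {b, c, d}): φ is true.
  e (successors {a, e, f}): φ is false.
  f (successors {a, b, d, f, g}): φ is true.
  g (successors {a, f, g}): φ is false.
For instance, at g:
  At g: ([]p & s) | ~<>p is true, s is false, so (([]p & s) | ~<>p) -> s is false.
    At g: []p & s is false, ~<>p is true, so ([]p & s) | ~<>p is true.
      At g: []p is false, s is false, so []p & s is false.
      At g: <>p is false, so ~<>p is true.
Satisfying worlds: {a, b, c, d, f}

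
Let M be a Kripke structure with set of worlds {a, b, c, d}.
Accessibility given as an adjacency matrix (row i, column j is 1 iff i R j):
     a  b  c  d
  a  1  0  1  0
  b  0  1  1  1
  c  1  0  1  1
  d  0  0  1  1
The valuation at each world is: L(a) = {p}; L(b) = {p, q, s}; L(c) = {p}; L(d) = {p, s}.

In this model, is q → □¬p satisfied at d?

Yes

Recall that □ψ holds at a world iff ψ holds at every accessible world, and ◇ψ holds iff ψ holds at some accessible world.
At d: q is false, □¬p is false, so q → □¬p is true.
  At d: □¬p requires ¬p at every successor {c, d}.
    ¬p fails at c, so □¬p is false at d.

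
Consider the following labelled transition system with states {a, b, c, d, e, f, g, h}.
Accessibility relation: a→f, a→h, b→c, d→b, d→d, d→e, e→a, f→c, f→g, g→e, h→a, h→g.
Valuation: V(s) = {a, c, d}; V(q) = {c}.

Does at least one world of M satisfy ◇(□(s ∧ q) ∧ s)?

Let φ = ◇(□(s ∧ q) ∧ s). Evaluate φ at each world:
  a (successors {f, h}): φ is false.
  b (successors {c}): φ is true.
  c (successors ∅): φ is false.
  d (successors {b, d, e}): φ is false.
  e (successors {a}): φ is false.
  f (successors {c, g}): φ is true.
  g (successors {e}): φ is false.
  h (successors {a, g}): φ is false.
Detail at b (witness):
  At b: ◇(□(s ∧ q) ∧ s) requires □(s ∧ q) ∧ s at some successor in {c}.
    □(s ∧ q) ∧ s holds at c, so ◇(□(s ∧ q) ∧ s) is true at b.
      At c: □(s ∧ q) is true, s is true, so □(s ∧ q) ∧ s is true.

Yes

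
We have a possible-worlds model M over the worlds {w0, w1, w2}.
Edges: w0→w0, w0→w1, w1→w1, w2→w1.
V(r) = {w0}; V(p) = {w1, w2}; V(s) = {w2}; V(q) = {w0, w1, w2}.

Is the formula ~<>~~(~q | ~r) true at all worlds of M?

Let φ = ~<>~~(~q | ~r). Evaluate φ at each world:
  w0 (successors {w0, w1}): φ is false.
  w1 (successors {w1}): φ is false.
  w2 (successors {w1}): φ is false.
Detail at w0 (counterexample):
  At w0: <>~~(~q | ~r) is true, so ~<>~~(~q | ~r) is false.
    At w0: <>~~(~q | ~r) requires ~~(~q | ~r) at some successor in {w0, w1}.
      ~~(~q | ~r) holds at w1, so <>~~(~q | ~r) is true at w0.

No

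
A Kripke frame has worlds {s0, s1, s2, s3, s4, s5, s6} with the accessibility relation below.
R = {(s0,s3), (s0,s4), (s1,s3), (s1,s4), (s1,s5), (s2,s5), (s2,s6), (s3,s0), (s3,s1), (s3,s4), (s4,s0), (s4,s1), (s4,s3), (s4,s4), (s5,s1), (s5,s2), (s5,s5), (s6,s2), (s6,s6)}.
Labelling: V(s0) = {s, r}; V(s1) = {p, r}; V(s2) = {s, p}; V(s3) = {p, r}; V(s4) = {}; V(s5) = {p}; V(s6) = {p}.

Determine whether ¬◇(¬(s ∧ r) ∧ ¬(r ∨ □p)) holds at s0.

At s0: ◇(¬(s ∧ r) ∧ ¬(r ∨ □p)) is true, so ¬◇(¬(s ∧ r) ∧ ¬(r ∨ □p)) is false.
  At s0: ◇(¬(s ∧ r) ∧ ¬(r ∨ □p)) requires ¬(s ∧ r) ∧ ¬(r ∨ □p) at some successor in {s3, s4}.
    ¬(s ∧ r) ∧ ¬(r ∨ □p) holds at s4, so ◇(¬(s ∧ r) ∧ ¬(r ∨ □p)) is true at s0.
      At s4: ¬(s ∧ r) is true, ¬(r ∨ □p) is true, so ¬(s ∧ r) ∧ ¬(r ∨ □p) is true.

No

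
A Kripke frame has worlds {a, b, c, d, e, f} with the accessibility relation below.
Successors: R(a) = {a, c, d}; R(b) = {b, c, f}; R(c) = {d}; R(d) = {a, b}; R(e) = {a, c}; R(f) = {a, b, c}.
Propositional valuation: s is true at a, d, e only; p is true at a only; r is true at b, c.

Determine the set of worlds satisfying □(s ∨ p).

c

Let φ = □(s ∨ p). Evaluate φ at each world:
  a (successors {a, c, d}): φ is false.
  b (successors {b, c, f}): φ is false.
  c (successors {d}): φ is true.
  d (successors {a, b}): φ is false.
  e (successors {a, c}): φ is false.
  f (successors {a, b, c}): φ is false.
For instance, at b:
  At b: □(s ∨ p) requires s ∨ p at every successor {b, c, f}.
    s ∨ p fails at b, so □(s ∨ p) is false at b.
Satisfying worlds: {c}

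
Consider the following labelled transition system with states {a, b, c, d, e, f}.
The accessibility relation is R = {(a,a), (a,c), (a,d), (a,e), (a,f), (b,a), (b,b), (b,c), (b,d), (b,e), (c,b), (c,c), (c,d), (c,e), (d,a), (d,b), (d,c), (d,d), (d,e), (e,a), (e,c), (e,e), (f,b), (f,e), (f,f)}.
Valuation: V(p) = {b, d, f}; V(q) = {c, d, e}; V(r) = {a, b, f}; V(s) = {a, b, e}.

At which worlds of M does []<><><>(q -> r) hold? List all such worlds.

Recall that []ψ holds at a world iff ψ holds at every accessible world, and <>ψ holds iff ψ holds at some accessible world.
Let φ = []<><><>(q -> r). Evaluate φ at each world:
  a (successors {a, c, d, e, f}): φ is true.
  b (successors {a, b, c, d, e}): φ is true.
  c (successors {b, c, d, e}): φ is true.
  d (successors {a, b, c, d, e}): φ is true.
  e (successors {a, c, e}): φ is true.
  f (successors {b, e, f}): φ is true.
For instance, at e:
  At e: []<><><>(q -> r) requires <><><>(q -> r) at every successor {a, c, e}.
      At a: <><><>(q -> r) requires <><>(q -> r) at some successor in {a, c, d, e, f}.
        <><>(q -> r) holds at a, so <><><>(q -> r) is true at a.
      At c: <><><>(q -> r) requires <><>(q -> r) at some successor in {b, c, d, e}.
        <><>(q -> r) holds at b, so <><><>(q -> r) is true at c.
      At e: <><><>(q -> r) requires <><>(q -> r) at some successor in {a, c, e}.
        <><>(q -> r) holds at a, so <><><>(q -> r) is true at e.
  So []<><><>(q -> r) is true at e.
Satisfying worlds: {a, b, c, d, e, f}

a, b, c, d, e, f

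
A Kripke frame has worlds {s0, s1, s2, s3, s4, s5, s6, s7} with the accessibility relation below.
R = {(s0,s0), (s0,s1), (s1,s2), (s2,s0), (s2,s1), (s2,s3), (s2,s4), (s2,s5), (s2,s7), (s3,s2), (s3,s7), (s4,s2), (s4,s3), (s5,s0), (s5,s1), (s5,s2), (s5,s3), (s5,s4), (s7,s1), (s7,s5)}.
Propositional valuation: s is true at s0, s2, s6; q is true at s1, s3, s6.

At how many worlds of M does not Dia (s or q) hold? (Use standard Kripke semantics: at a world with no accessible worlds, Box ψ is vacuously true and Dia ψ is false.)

1

Let φ = not Dia (s or q). Evaluate φ at each world:
  s0 (successors {s0, s1}): φ is false.
  s1 (successors {s2}): φ is false.
  s2 (successors {s0, s1, s3, s4, s5, s7}): φ is false.
  s3 (successors {s2, s7}): φ is false.
  s4 (successors {s2, s3}): φ is false.
  s5 (successors {s0, s1, s2, s3, s4}): φ is false.
  s6 (successors ∅): φ is true.
  s7 (successors {s1, s5}): φ is false.
For instance, at s5:
  At s5: Dia (s or q) is true, so not Dia (s or q) is false.
    At s5: Dia (s or q) requires s or q at some successor in {s0, s1, s2, s3, s4}.
      s or q holds at s0, so Dia (s or q) is true at s5.
Satisfying worlds: {s6}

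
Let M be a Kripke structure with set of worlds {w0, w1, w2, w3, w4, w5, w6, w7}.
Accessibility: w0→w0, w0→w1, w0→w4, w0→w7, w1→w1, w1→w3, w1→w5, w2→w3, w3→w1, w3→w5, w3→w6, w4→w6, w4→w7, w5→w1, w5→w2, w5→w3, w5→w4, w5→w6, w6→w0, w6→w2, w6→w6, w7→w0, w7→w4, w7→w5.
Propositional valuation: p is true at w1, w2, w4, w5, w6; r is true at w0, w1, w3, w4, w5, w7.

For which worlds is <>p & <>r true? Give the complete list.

Recall that <>ψ holds at a world iff ψ holds at some accessible world.
Let φ = <>p & <>r. Evaluate φ at each world:
  w0 (successors {w0, w1, w4, w7}): φ is true.
  w1 (successors {w1, w3, w5}): φ is true.
  w2 (successors {w3}): φ is false.
  w3 (successors {w1, w5, w6}): φ is true.
  w4 (successors {w6, w7}): φ is true.
  w5 (successors {w1, w2, w3, w4, w6}): φ is true.
  w6 (successors {w0, w2, w6}): φ is true.
  w7 (successors {w0, w4, w5}): φ is true.
For instance, at w4:
  At w4: <>p is true, <>r is true, so <>p & <>r is true.
    At w4: <>p requires p at some successor in {w6, w7}.
      p holds at w6, so <>p is true at w4.
    At w4: <>r requires r at some successor in {w6, w7}.
      r holds at w7, so <>r is true at w4.
Satisfying worlds: {w0, w1, w3, w4, w5, w6, w7}

w0, w1, w3, w4, w5, w6, w7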